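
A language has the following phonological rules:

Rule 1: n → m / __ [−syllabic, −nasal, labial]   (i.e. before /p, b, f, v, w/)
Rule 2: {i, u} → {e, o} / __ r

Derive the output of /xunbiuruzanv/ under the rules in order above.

xumbioruzamv

Rule 1 (nasal place assimilation): /n/ precedes the labial consonant /b/, so it assimilates in place to [m]. /n/ precedes the labial consonant /v/, so it assimilates in place to [m]. /xunbiuruzanv/ → xumbiuruzamv.
Rule 2 (pre-rhotic lowering): /u/ is a high vowel immediately before /r/, so it lowers to [o]. /xumbiuruzamv/ → xumbioruzamv.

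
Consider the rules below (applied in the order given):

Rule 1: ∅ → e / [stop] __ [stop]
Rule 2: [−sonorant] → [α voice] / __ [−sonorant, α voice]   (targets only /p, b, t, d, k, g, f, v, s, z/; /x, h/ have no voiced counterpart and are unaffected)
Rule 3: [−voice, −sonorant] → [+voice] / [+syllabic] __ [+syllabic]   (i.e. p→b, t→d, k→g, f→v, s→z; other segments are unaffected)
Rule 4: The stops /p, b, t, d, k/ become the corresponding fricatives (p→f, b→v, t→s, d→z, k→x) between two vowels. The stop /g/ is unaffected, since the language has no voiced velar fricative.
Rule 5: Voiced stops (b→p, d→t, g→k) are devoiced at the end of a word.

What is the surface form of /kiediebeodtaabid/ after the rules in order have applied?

Rule 1 (stop-cluster e-epenthesis): /d/ and /t/ form a stop–stop cluster, so [e] is inserted between them. /kiediebeodtaabid/ → kiediebeodetaabid.
Rule 2 (regressive voicing assimilation): no segment meets the environment; /kiediebeodetaabid/ is unchanged.
Rule 3 (intervocalic voicing): /t/ is a voiceless obstruent between vowels /e/ and /a/, so it voices to [d]. /kiediebeodetaabid/ → kiediebeodedaabid.
Rule 4 (intervocalic spirantization): /d/ is a stop between vowels /e/ and /i/, so it spirantizes to the fricative [z]. /b/ is a stop between vowels /e/ and /e/, so it spirantizes to the fricative [v]. /d/ is a stop between vowels /o/ and /e/, so it spirantizes to the fricative [z]. /d/ is a stop between vowels /e/ and /a/, so it spirantizes to the fricative [z]. /b/ is a stop between vowels /a/ and /i/, so it spirantizes to the fricative [v]. /kiediebeodedaabid/ → kiezieveozezaavid.
Rule 5 (final devoicing): /d/ is a voiced stop in word-final position, so it devoices to [t]. /kiezieveozezaavid/ → kiezieveozezaavit.

kiezieveozezaavit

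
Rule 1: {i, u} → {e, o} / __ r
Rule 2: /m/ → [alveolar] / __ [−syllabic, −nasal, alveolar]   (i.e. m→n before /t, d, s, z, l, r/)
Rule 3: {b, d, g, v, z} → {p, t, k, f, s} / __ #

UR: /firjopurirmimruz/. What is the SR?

Rule 1 (pre-rhotic lowering): /i/ is a high vowel immediately before /r/, so it lowers to [e]. /u/ is a high vowel immediately before /r/, so it lowers to [o]. /i/ is a high vowel immediately before /r/, so it lowers to [e]. /firjopurirmimruz/ → ferjoporermimruz.
Rule 2 (nasal place assimilation): /m/ precedes the alveolar consonant /r/, so it assimilates in place to [n]. /ferjoporermimruz/ → ferjoporerminruz.
Rule 3 (final devoicing): /z/ is a voiced obstruent in word-final position, so it devoices to [s]. /ferjoporerminruz/ → ferjoporerminrus.

ferjoporerminrus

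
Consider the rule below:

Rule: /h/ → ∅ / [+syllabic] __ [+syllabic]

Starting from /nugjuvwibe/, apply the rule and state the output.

nugjuvwibe

No segment of /nugjuvwibe/ meets the structural description of the rule, so the form surfaces unchanged.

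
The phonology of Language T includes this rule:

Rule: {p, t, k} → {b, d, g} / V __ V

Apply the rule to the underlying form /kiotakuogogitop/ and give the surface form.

/t/ is a voiceless stop between vowels /o/ and /a/, so it voices to [d].
/k/ is a voiceless stop between vowels /a/ and /u/, so it voices to [g].
/t/ is a voiceless stop between vowels /i/ and /o/, so it voices to [d].
The other instances of /k/, /p/ do not occur in the required environment and remain unchanged.
Surface form: [kiodaguogogidop].

kiodaguogogidop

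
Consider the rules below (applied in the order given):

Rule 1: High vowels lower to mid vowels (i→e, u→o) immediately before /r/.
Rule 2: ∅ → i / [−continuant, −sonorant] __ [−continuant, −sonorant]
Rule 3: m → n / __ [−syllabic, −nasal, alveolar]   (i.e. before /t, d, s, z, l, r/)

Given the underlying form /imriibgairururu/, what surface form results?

Rule 1 (pre-rhotic lowering): /i/ is a high vowel immediately before /r/, so it lowers to [e]. /u/ is a high vowel immediately before /r/, so it lowers to [o]. /u/ is a high vowel immediately before /r/, so it lowers to [o]. /imriibgairururu/ → imriibgaerororu.
Rule 2 (stop-cluster i-epenthesis): /b/ and /g/ form a stop–stop cluster, so [i] is inserted between them. /imriibgaerororu/ → imriibigaerororu.
Rule 3 (nasal place assimilation): /m/ precedes the alveolar consonant /r/, so it assimilates in place to [n]. /imriibigaerororu/ → inriibigaerororu.

inriibigaerororu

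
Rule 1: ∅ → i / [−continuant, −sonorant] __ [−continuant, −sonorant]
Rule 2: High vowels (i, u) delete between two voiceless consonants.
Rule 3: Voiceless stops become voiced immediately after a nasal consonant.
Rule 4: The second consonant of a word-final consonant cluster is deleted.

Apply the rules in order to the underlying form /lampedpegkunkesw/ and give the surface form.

Rule 1 (stop-cluster i-epenthesis): /d/ and /p/ form a stop–stop cluster, so [i] is inserted between them. /g/ and /k/ form a stop–stop cluster, so [i] is inserted between them. /lampedpegkunkesw/ → lampedipegikunkesw.
Rule 2 (high vowel syncope): no segment meets the environment; /lampedipegikunkesw/ is unchanged.
Rule 3 (post-nasal voicing): /p/ is a voiceless stop immediately after the nasal /m/, so it voices to [b]. /k/ is a voiceless stop immediately after the nasal /n/, so it voices to [g]. /lampedipegikunkesw/ → lambedipegikungesw.
Rule 4 (final cluster simplification): /w/ is the second consonant of a word-final cluster /sw/, so it deletes. /lambedipegikungesw/ → lambedipegikunges.

lambedipegikunges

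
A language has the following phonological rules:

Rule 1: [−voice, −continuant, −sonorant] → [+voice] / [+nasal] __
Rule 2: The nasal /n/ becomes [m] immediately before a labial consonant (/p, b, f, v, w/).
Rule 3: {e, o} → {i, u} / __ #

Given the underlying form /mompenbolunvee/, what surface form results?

mombembolumvei

Rule 1 (post-nasal voicing): /p/ is a voiceless stop immediately after the nasal /m/, so it voices to [b]. /mompenbolunvee/ → mombenbolunvee.
Rule 2 (nasal place assimilation): /n/ precedes the labial consonant /b/, so it assimilates in place to [m]. /n/ precedes the labial consonant /v/, so it assimilates in place to [m]. /mombenbolunvee/ → mombembolumvee.
Rule 3 (final vowel raising): /e/ is a mid vowel in word-final position, so it raises to [i]. /mombembolumvee/ → mombembolumvei.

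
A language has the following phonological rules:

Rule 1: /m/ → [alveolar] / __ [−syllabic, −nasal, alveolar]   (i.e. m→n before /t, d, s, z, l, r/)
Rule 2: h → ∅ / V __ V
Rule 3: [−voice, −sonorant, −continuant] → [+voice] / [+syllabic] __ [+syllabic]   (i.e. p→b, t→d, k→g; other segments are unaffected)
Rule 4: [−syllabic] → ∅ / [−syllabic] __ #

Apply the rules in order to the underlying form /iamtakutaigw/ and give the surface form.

iantagudaig

Rule 1 (nasal place assimilation): /m/ precedes the alveolar consonant /t/, so it assimilates in place to [n]. /iamtakutaigw/ → iantakutaigw.
Rule 2 (intervocalic h-deletion): no segment meets the environment; /iantakutaigw/ is unchanged.
Rule 3 (intervocalic voicing): /k/ is a voiceless stop between vowels /a/ and /u/, so it voices to [g]. /t/ is a voiceless stop between vowels /u/ and /a/, so it voices to [d]. /iantakutaigw/ → iantagudaigw.
Rule 4 (final cluster simplification): /w/ is the second consonant of a word-final cluster /gw/, so it deletes. /iantagudaigw/ → iantagudaig.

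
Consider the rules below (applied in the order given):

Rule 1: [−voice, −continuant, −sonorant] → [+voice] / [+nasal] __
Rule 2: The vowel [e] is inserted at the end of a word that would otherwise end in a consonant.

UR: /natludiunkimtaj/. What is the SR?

natludiungimdaje

Rule 1 (post-nasal voicing): /k/ is a voiceless stop immediately after the nasal /n/, so it voices to [g]. /t/ is a voiceless stop immediately after the nasal /m/, so it voices to [d]. /natludiunkimtaj/ → natludiungimdaj.
Rule 2 (final e-epenthesis): the form ends in the consonant /j/, so [e] is inserted word-finally. /natludiungimdaj/ → natludiungimdaje.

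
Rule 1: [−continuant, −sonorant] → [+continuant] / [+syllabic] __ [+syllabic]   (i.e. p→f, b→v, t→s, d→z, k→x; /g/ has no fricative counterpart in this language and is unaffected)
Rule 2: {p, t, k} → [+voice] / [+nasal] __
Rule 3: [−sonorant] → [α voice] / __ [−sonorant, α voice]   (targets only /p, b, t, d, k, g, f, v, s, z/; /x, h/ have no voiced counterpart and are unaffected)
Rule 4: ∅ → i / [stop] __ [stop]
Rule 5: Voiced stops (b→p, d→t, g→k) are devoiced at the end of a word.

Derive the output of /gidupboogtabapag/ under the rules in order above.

gizubibookitavafak

Rule 1 (intervocalic spirantization): /d/ is a stop between vowels /i/ and /u/, so it spirantizes to the fricative [z]. /b/ is a stop between vowels /a/ and /a/, so it spirantizes to the fricative [v]. /p/ is a stop between vowels /a/ and /a/, so it spirantizes to the fricative [f]. /gidupboogtabapag/ → gizupboogtavafag.
Rule 2 (post-nasal voicing): no segment meets the environment; /gizupboogtavafag/ is unchanged.
Rule 3 (regressive voicing assimilation): /p/ precedes the voiced obstruent /b/, so it voices to [b] by assimilation. /g/ precedes the voiceless obstruent /t/, so it devoices to [k] by assimilation. /gizupboogtavafag/ → gizubbooktavafag.
Rule 4 (stop-cluster i-epenthesis): /b/ and /b/ form a stop–stop cluster, so [i] is inserted between them. /k/ and /t/ form a stop–stop cluster, so [i] is inserted between them. /gizubbooktavafag/ → gizubibookitavafag.
Rule 5 (final devoicing): /g/ is a voiced stop in word-final position, so it devoices to [k]. /gizubibookitavafag/ → gizubibookitavafak.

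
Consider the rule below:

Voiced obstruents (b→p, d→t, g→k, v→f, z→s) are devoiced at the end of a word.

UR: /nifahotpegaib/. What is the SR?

nifahotpegaip

Scanning /nifahotpegaib/: /g/ at position 10 is not in the conditioning environment; /b/ is a voiced obstruent in word-final position, so it devoices to [p].
Result: [nifahotpegaip].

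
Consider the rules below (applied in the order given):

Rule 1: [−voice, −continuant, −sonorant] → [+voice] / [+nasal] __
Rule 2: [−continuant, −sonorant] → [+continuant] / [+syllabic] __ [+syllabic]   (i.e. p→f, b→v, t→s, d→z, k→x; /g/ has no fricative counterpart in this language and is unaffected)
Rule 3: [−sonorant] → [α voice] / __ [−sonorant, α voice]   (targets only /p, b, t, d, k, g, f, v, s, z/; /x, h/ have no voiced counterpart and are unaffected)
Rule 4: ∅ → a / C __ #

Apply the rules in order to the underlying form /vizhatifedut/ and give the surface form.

Rule 1 (post-nasal voicing): no segment meets the environment; /vizhatifedut/ is unchanged.
Rule 2 (intervocalic spirantization): /t/ is a stop between vowels /a/ and /i/, so it spirantizes to the fricative [s]. /d/ is a stop between vowels /e/ and /u/, so it spirantizes to the fricative [z]. /vizhatifedut/ → vizhasifezut.
Rule 3 (regressive voicing assimilation): /z/ precedes the voiceless obstruent /h/, so it devoices to [s] by assimilation. /vizhasifezut/ → vishasifezut.
Rule 4 (final a-epenthesis): the form ends in the consonant /t/, so [a] is inserted word-finally. /vishasifezut/ → vishasifezuta.

vishasifezuta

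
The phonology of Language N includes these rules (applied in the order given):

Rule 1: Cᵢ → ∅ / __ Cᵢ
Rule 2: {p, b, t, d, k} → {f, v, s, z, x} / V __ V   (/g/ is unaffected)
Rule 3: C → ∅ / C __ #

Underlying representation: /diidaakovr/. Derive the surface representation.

diizaaxov

Rule 1 (degemination): no segment meets the environment; /diidaakovr/ is unchanged.
Rule 2 (intervocalic spirantization): /d/ is a stop between vowels /i/ and /a/, so it spirantizes to the fricative [z]. /k/ is a stop between vowels /a/ and /o/, so it spirantizes to the fricative [x]. /diidaakovr/ → diizaaxovr.
Rule 3 (final cluster simplification): /r/ is the second consonant of a word-final cluster /vr/, so it deletes. /diizaaxovr/ → diizaaxov.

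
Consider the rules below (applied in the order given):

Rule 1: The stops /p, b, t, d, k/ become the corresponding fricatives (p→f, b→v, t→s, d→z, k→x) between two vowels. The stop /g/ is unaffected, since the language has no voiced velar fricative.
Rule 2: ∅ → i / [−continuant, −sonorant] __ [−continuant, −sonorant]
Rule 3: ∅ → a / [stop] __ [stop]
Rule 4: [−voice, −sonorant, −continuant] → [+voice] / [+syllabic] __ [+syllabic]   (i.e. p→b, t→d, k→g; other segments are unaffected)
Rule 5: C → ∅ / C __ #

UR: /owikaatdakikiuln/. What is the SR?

Rule 1 (intervocalic spirantization): /k/ is a stop between vowels /i/ and /a/, so it spirantizes to the fricative [x]. /k/ is a stop between vowels /a/ and /i/, so it spirantizes to the fricative [x]. /k/ is a stop between vowels /i/ and /i/, so it spirantizes to the fricative [x]. /owikaatdakikiuln/ → owixaatdaxixiuln.
Rule 2 (stop-cluster i-epenthesis): /t/ and /d/ form a stop–stop cluster, so [i] is inserted between them. /owixaatdaxixiuln/ → owixaatidaxixiuln.
Rule 3 (stop-cluster a-epenthesis): no segment meets the environment; /owixaatidaxixiuln/ is unchanged.
Rule 4 (intervocalic voicing): /t/ is a voiceless stop between vowels /a/ and /i/, so it voices to [d]. /owixaatidaxixiuln/ → owixaadidaxixiuln.
Rule 5 (final cluster simplification): /n/ is the second consonant of a word-final cluster /ln/, so it deletes. /owixaadidaxixiuln/ → owixaadidaxixiul.

owixaadidaxixiul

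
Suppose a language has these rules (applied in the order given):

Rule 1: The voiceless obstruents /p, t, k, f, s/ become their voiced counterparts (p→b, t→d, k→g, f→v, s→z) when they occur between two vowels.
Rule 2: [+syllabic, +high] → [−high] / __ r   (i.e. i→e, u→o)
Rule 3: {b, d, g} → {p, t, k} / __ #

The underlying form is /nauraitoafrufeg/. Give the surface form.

naoraidoafruvek

Rule 1 (intervocalic voicing): /t/ is a voiceless obstruent between vowels /i/ and /o/, so it voices to [d]. /f/ is a voiceless obstruent between vowels /u/ and /e/, so it voices to [v]. /nauraitoafrufeg/ → nauraidoafruveg.
Rule 2 (pre-rhotic lowering): /u/ is a high vowel immediately before /r/, so it lowers to [o]. /nauraidoafruveg/ → naoraidoafruveg.
Rule 3 (final devoicing): /g/ is a voiced stop in word-final position, so it devoices to [k]. /naoraidoafruveg/ → naoraidoafruvek.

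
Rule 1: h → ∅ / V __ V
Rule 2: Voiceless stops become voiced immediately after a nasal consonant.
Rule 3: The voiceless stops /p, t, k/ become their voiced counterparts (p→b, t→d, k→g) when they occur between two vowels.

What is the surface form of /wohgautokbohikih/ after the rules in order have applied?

Rule 1 (intervocalic h-deletion): /h/ occurs between vowels /o/ and /i/, so it deletes. /wohgautokbohikih/ → wohgautokboikih.
Rule 2 (post-nasal voicing): no segment meets the environment; /wohgautokboikih/ is unchanged.
Rule 3 (intervocalic voicing): /t/ is a voiceless stop between vowels /u/ and /o/, so it voices to [d]. /k/ is a voiceless stop between vowels /i/ and /i/, so it voices to [g]. /wohgautokboikih/ → wohgaudokboigih.

wohgaudokboigih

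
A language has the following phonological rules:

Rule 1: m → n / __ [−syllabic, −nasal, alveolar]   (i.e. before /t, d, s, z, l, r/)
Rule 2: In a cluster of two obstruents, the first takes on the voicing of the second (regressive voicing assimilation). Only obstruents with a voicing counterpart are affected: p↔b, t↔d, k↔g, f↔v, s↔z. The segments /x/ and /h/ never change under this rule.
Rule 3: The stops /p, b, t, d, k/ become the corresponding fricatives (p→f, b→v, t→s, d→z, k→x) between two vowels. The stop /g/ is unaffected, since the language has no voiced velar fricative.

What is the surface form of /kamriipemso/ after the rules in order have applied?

Rule 1 (nasal place assimilation): /m/ precedes the alveolar consonant /r/, so it assimilates in place to [n]. /m/ precedes the alveolar consonant /s/, so it assimilates in place to [n]. /kamriipemso/ → kanriipenso.
Rule 2 (regressive voicing assimilation): no segment meets the environment; /kanriipenso/ is unchanged.
Rule 3 (intervocalic spirantization): /p/ is a stop between vowels /i/ and /e/, so it spirantizes to the fricative [f]. /kanriipenso/ → kanriifenso.

kanriifenso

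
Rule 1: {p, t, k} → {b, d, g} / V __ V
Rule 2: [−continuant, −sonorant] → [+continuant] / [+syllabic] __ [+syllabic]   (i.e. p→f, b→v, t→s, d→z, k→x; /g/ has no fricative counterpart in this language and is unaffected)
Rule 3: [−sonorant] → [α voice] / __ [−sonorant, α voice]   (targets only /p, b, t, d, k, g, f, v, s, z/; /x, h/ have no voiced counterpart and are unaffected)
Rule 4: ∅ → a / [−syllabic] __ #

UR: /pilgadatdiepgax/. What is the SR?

Rule 1 (intervocalic voicing): no segment meets the environment; /pilgadatdiepgax/ is unchanged.
Rule 2 (intervocalic spirantization): /d/ is a stop between vowels /a/ and /a/, so it spirantizes to the fricative [z]. /pilgadatdiepgax/ → pilgazatdiepgax.
Rule 3 (regressive voicing assimilation): /t/ precedes the voiced obstruent /d/, so it voices to [d] by assimilation. /p/ precedes the voiced obstruent /g/, so it voices to [b] by assimilation. /pilgazatdiepgax/ → pilgazaddiebgax.
Rule 4 (final a-epenthesis): the form ends in the consonant /x/, so [a] is inserted word-finally. /pilgazaddiebgax/ → pilgazaddiebgaxa.

pilgazaddiebgaxa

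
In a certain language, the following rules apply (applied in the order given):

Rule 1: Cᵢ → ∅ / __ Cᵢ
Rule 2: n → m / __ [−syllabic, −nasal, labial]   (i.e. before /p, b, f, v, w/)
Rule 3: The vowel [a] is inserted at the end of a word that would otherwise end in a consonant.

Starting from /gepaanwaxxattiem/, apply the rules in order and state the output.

Rule 1 (degemination): /xx/ is a geminate; the first /x/ deletes. /tt/ is a geminate; the first /t/ deletes. /gepaanwaxxattiem/ → gepaanwaxatiem.
Rule 2 (nasal place assimilation): /n/ precedes the labial consonant /w/, so it assimilates in place to [m]. /gepaanwaxatiem/ → gepaamwaxatiem.
Rule 3 (final a-epenthesis): the form ends in the consonant /m/, so [a] is inserted word-finally. /gepaamwaxatiem/ → gepaamwaxatiema.

gepaamwaxatiema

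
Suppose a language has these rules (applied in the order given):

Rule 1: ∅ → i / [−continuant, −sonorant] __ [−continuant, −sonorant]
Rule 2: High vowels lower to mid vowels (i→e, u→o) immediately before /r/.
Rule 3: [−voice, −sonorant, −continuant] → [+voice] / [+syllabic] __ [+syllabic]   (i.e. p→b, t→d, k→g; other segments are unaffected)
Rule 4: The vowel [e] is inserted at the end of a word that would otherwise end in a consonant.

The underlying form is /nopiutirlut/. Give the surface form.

nobiuderlute

Rule 1 (stop-cluster i-epenthesis): no segment meets the environment; /nopiutirlut/ is unchanged.
Rule 2 (pre-rhotic lowering): /i/ is a high vowel immediately before /r/, so it lowers to [e]. /nopiutirlut/ → nopiuterlut.
Rule 3 (intervocalic voicing): /p/ is a voiceless stop between vowels /o/ and /i/, so it voices to [b]. /t/ is a voiceless stop between vowels /u/ and /e/, so it voices to [d]. /nopiuterlut/ → nobiuderlut.
Rule 4 (final e-epenthesis): the form ends in the consonant /t/, so [e] is inserted word-finally. /nobiuderlut/ → nobiuderlute.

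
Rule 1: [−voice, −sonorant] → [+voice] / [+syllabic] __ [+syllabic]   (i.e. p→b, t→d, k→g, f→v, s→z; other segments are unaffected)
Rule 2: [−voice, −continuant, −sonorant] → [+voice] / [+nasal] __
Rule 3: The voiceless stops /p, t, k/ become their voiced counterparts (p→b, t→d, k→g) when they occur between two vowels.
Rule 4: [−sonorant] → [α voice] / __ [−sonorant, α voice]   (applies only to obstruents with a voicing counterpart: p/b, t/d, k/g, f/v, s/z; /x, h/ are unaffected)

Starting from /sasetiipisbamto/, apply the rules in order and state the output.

sazediibizbamdo

Rule 1 (intervocalic voicing): /s/ is a voiceless obstruent between vowels /a/ and /e/, so it voices to [z]. /t/ is a voiceless obstruent between vowels /e/ and /i/, so it voices to [d]. /p/ is a voiceless obstruent between vowels /i/ and /i/, so it voices to [b]. /sasetiipisbamto/ → sazediibisbamto.
Rule 2 (post-nasal voicing): /t/ is a voiceless stop immediately after the nasal /m/, so it voices to [d]. /sazediibisbamto/ → sazediibisbamdo.
Rule 3 (intervocalic voicing): no segment meets the environment; /sazediibisbamdo/ is unchanged.
Rule 4 (regressive voicing assimilation): /s/ precedes the voiced obstruent /b/, so it voices to [z] by assimilation. /sazediibisbamdo/ → sazediibizbamdo.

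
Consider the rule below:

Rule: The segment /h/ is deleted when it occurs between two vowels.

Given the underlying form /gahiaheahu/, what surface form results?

gaiaeau

/h/ occurs between vowels /a/ and /i/, so it deletes.
/h/ occurs between vowels /a/ and /e/, so it deletes.
/h/ occurs between vowels /a/ and /u/, so it deletes.
Surface form: [gaiaeau].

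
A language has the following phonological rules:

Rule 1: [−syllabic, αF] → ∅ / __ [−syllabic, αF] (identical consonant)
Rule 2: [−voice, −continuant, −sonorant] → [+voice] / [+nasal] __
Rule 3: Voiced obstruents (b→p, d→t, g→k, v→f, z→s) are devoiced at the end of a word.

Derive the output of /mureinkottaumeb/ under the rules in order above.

Rule 1 (degemination): /tt/ is a geminate; the first /t/ deletes. /mureinkottaumeb/ → mureinkotaumeb.
Rule 2 (post-nasal voicing): /k/ is a voiceless stop immediately after the nasal /n/, so it voices to [g]. /mureinkotaumeb/ → mureingotaumeb.
Rule 3 (final devoicing): /b/ is a voiced obstruent in word-final position, so it devoices to [p]. /mureingotaumeb/ → mureingotaumep.

mureingotaumep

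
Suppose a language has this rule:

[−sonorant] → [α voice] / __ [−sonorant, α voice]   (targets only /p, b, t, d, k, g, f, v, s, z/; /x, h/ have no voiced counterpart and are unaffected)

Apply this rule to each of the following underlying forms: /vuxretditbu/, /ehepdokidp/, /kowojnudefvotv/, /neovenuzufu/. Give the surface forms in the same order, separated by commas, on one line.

/vuxretditbu/: /t/ precedes the voiced obstruent /d/, so it voices to [d] by assimilation. /t/ precedes the voiced obstruent /b/, so it voices to [d] by assimilation. → [vuxreddidbu].
/ehepdokidp/: /p/ precedes the voiced obstruent /d/, so it voices to [b] by assimilation. /d/ precedes the voiceless obstruent /p/, so it devoices to [t] by assimilation. → [ehebdokitp].
/kowojnudefvotv/: /f/ precedes the voiced obstruent /v/, so it voices to [v] by assimilation. /t/ precedes the voiced obstruent /v/, so it voices to [d] by assimilation. → [kowojnudevvodv].
/neovenuzufu/: the rule's environment is not met; surfaces unchanged as [neovenuzufu].

vuxreddidbu, ehebdokitp, kowojnudevvodv, neovenuzufu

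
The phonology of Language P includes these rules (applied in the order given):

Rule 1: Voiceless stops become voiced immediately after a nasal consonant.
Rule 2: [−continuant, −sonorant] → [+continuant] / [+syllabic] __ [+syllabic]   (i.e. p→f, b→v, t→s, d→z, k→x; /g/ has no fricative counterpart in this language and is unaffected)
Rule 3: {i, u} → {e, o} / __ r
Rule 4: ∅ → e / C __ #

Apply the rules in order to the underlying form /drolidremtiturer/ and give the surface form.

drolidremdisorere

Rule 1 (post-nasal voicing): /t/ is a voiceless stop immediately after the nasal /m/, so it voices to [d]. /drolidremtiturer/ → drolidremditurer.
Rule 2 (intervocalic spirantization): /t/ is a stop between vowels /i/ and /u/, so it spirantizes to the fricative [s]. /drolidremditurer/ → drolidremdisurer.
Rule 3 (pre-rhotic lowering): /u/ is a high vowel immediately before /r/, so it lowers to [o]. /drolidremdisurer/ → drolidremdisorer.
Rule 4 (final e-epenthesis): the form ends in the consonant /r/, so [e] is inserted word-finally. /drolidremdisorer/ → drolidremdisorere.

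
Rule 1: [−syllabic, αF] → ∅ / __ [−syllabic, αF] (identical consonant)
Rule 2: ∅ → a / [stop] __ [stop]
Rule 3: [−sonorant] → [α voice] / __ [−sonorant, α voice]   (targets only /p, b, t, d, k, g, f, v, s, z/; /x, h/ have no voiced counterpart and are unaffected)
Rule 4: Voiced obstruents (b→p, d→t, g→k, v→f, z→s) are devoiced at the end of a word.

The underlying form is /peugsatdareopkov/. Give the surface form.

Rule 1 (degemination): no segment meets the environment; /peugsatdareopkov/ is unchanged.
Rule 2 (stop-cluster a-epenthesis): /t/ and /d/ form a stop–stop cluster, so [a] is inserted between them. /p/ and /k/ form a stop–stop cluster, so [a] is inserted between them. /peugsatdareopkov/ → peugsatadareopakov.
Rule 3 (regressive voicing assimilation): /g/ precedes the voiceless obstruent /s/, so it devoices to [k] by assimilation. /peugsatadareopakov/ → peuksatadareopakov.
Rule 4 (final devoicing): /v/ is a voiced obstruent in word-final position, so it devoices to [f]. /peuksatadareopakov/ → peuksatadareopakof.

peuksatadareopakof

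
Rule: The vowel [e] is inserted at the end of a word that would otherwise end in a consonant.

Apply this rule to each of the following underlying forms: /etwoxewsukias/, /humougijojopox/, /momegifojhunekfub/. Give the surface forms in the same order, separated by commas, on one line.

/etwoxewsukias/: the form ends in the consonant /s/, so [e] is inserted word-finally. → [etwoxewsukiase].
/humougijojopox/: the form ends in the consonant /x/, so [e] is inserted word-finally. → [humougijojopoxe].
/momegifojhunekfub/: the form ends in the consonant /b/, so [e] is inserted word-finally. → [momegifojhunekfube].

etwoxewsukiase, humougijojopoxe, momegifojhunekfube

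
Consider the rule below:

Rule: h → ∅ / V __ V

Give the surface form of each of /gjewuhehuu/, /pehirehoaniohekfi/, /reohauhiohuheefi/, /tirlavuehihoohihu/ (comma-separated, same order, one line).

/gjewuhehuu/: /h/ occurs between vowels /u/ and /e/, so it deletes. /h/ occurs between vowels /e/ and /u/, so it deletes. → [gjewueuu].
/pehirehoaniohekfi/: /h/ occurs between vowels /e/ and /i/, so it deletes. /h/ occurs between vowels /e/ and /o/, so it deletes. /h/ occurs between vowels /o/ and /e/, so it deletes. → [peireoanioekfi].
/reohauhiohuheefi/: /h/ occurs between vowels /o/ and /a/, so it deletes. /h/ occurs between vowels /u/ and /i/, so it deletes. /h/ occurs between vowels /o/ and /u/, so it deletes. /h/ occurs between vowels /u/ and /e/, so it deletes. → [reoauioueefi].
/tirlavuehihoohihu/: /h/ occurs between vowels /e/ and /i/, so it deletes. /h/ occurs between vowels /i/ and /o/, so it deletes. /h/ occurs between vowels /o/ and /i/, so it deletes. /h/ occurs between vowels /i/ and /u/, so it deletes. → [tirlavueiooiu].

gjewueuu, peireoanioekfi, reoauioueefi, tirlavueiooiu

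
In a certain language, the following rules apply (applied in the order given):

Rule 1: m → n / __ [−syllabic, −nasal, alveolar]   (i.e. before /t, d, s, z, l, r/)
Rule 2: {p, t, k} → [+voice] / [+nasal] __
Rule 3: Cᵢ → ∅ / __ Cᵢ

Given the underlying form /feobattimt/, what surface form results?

feobatind

Rule 1 (nasal place assimilation): /m/ precedes the alveolar consonant /t/, so it assimilates in place to [n]. /feobattimt/ → feobattint.
Rule 2 (post-nasal voicing): /t/ is a voiceless stop immediately after the nasal /n/, so it voices to [d]. /feobattint/ → feobattind.
Rule 3 (degemination): /tt/ is a geminate; the first /t/ deletes. /feobattind/ → feobatind.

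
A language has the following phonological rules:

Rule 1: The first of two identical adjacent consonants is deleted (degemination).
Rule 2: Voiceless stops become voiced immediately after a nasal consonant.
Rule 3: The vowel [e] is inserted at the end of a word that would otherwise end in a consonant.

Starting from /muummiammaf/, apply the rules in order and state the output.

muumiamafe

Rule 1 (degemination): /mm/ is a geminate; the first /m/ deletes. /mm/ is a geminate; the first /m/ deletes. /muummiammaf/ → muumiamaf.
Rule 2 (post-nasal voicing): no segment meets the environment; /muumiamaf/ is unchanged.
Rule 3 (final e-epenthesis): the form ends in the consonant /f/, so [e] is inserted word-finally. /muumiamaf/ → muumiamafe.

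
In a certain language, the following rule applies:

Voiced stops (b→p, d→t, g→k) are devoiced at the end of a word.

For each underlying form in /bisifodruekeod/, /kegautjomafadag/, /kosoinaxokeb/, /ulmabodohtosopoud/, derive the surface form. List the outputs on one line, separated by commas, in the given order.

bisifodruekeot, kegautjomafadak, kosoinaxokep, ulmabodohtosopout

/bisifodruekeod/: /d/ is a voiced stop in word-final position, so it devoices to [t]. → [bisifodruekeot].
/kegautjomafadag/: /g/ is a voiced stop in word-final position, so it devoices to [k]. → [kegautjomafadak].
/kosoinaxokeb/: /b/ is a voiced stop in word-final position, so it devoices to [p]. → [kosoinaxokep].
/ulmabodohtosopoud/: /d/ is a voiced stop in word-final position, so it devoices to [t]. → [ulmabodohtosopout].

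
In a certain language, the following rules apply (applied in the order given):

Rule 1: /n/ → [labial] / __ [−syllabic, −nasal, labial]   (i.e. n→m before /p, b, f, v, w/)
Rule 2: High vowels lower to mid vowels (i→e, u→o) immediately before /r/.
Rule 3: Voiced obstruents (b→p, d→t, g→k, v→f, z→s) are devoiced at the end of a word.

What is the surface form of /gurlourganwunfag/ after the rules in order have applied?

Rule 1 (nasal place assimilation): /n/ precedes the labial consonant /w/, so it assimilates in place to [m]. /n/ precedes the labial consonant /f/, so it assimilates in place to [m]. /gurlourganwunfag/ → gurlourgamwumfag.
Rule 2 (pre-rhotic lowering): /u/ is a high vowel immediately before /r/, so it lowers to [o]. /u/ is a high vowel immediately before /r/, so it lowers to [o]. /gurlourgamwumfag/ → gorloorgamwumfag.
Rule 3 (final devoicing): /g/ is a voiced obstruent in word-final position, so it devoices to [k]. /gorloorgamwumfag/ → gorloorgamwumfak.

gorloorgamwumfak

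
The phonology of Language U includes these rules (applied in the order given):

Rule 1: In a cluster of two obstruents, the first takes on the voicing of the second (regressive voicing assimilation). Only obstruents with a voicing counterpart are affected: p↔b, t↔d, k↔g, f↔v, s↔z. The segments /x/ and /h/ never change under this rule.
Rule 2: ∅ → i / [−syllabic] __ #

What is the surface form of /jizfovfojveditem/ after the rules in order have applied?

Rule 1 (regressive voicing assimilation): /z/ precedes the voiceless obstruent /f/, so it devoices to [s] by assimilation. /v/ precedes the voiceless obstruent /f/, so it devoices to [f] by assimilation. /jizfovfojveditem/ → jisfoffojveditem.
Rule 2 (final i-epenthesis): the form ends in the consonant /m/, so [i] is inserted word-finally. /jisfoffojveditem/ → jisfoffojveditemi.

jisfoffojveditemi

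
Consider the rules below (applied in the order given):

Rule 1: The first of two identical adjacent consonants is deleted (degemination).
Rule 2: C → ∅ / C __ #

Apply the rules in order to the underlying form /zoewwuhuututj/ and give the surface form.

Rule 1 (degemination): /ww/ is a geminate; the first /w/ deletes. /zoewwuhuututj/ → zoewuhuututj.
Rule 2 (final cluster simplification): /j/ is the second consonant of a word-final cluster /tj/, so it deletes. /zoewuhuututj/ → zoewuhuutut.

zoewuhuutut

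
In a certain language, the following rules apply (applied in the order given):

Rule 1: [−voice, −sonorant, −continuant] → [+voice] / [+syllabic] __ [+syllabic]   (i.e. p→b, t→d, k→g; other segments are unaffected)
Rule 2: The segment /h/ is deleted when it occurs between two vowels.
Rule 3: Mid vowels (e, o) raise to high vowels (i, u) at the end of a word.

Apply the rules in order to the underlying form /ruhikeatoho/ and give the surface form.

ruigeadou

Rule 1 (intervocalic voicing): /k/ is a voiceless stop between vowels /i/ and /e/, so it voices to [g]. /t/ is a voiceless stop between vowels /a/ and /o/, so it voices to [d]. /ruhikeatoho/ → ruhigeadoho.
Rule 2 (intervocalic h-deletion): /h/ occurs between vowels /u/ and /i/, so it deletes. /h/ occurs between vowels /o/ and /o/, so it deletes. /ruhigeadoho/ → ruigeadoo.
Rule 3 (final vowel raising): /o/ is a mid vowel in word-final position, so it raises to [u]. /ruigeadoo/ → ruigeadou.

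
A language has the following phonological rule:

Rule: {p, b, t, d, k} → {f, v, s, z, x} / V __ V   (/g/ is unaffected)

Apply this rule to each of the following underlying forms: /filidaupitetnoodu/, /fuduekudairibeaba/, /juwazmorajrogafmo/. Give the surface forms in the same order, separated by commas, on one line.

filizaufisetnoozu, fuzuexuzairiveava, juwazmorajrogafmo

/filidaupitetnoodu/: /d/ is a stop between vowels /i/ and /a/, so it spirantizes to the fricative [z]. /p/ is a stop between vowels /u/ and /i/, so it spirantizes to the fricative [f]. /t/ is a stop between vowels /i/ and /e/, so it spirantizes to the fricative [s]. /d/ is a stop between vowels /o/ and /u/, so it spirantizes to the fricative [z]. → [filizaufisetnoozu].
/fuduekudairibeaba/: /d/ is a stop between vowels /u/ and /u/, so it spirantizes to the fricative [z]. /k/ is a stop between vowels /e/ and /u/, so it spirantizes to the fricative [x]. /d/ is a stop between vowels /u/ and /a/, so it spirantizes to the fricative [z]. /b/ is a stop between vowels /i/ and /e/, so it spirantizes to the fricative [v]. /b/ is a stop between vowels /a/ and /a/, so it spirantizes to the fricative [v]. → [fuzuexuzairiveava].
/juwazmorajrogafmo/: the rule's environment is not met; surfaces unchanged as [juwazmorajrogafmo].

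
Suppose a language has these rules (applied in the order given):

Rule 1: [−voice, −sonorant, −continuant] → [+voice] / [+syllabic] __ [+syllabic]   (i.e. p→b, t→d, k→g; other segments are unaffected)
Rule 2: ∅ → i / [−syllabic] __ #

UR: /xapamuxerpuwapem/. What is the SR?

Rule 1 (intervocalic voicing): /p/ is a voiceless stop between vowels /a/ and /a/, so it voices to [b]. /p/ is a voiceless stop between vowels /a/ and /e/, so it voices to [b]. /xapamuxerpuwapem/ → xabamuxerpuwabem.
Rule 2 (final i-epenthesis): the form ends in the consonant /m/, so [i] is inserted word-finally. /xabamuxerpuwabem/ → xabamuxerpuwabemi.

xabamuxerpuwabemi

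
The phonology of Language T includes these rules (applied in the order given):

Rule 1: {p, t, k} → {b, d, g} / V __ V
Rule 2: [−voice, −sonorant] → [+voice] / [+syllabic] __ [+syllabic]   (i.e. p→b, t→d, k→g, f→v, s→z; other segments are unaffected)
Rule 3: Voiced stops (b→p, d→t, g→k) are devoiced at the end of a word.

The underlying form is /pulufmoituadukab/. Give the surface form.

pulufmoiduadugap

Rule 1 (intervocalic voicing): /t/ is a voiceless stop between vowels /i/ and /u/, so it voices to [d]. /k/ is a voiceless stop between vowels /u/ and /a/, so it voices to [g]. /pulufmoituadukab/ → pulufmoiduadugab.
Rule 2 (intervocalic voicing): no segment meets the environment; /pulufmoiduadugab/ is unchanged.
Rule 3 (final devoicing): /b/ is a voiced stop in word-final position, so it devoices to [p]. /pulufmoiduadugab/ → pulufmoiduadugap.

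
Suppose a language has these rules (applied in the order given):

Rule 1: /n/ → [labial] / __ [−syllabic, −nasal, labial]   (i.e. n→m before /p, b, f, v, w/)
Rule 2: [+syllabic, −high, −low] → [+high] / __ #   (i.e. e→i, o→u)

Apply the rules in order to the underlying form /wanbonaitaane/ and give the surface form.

Rule 1 (nasal place assimilation): /n/ precedes the labial consonant /b/, so it assimilates in place to [m]. /wanbonaitaane/ → wambonaitaane.
Rule 2 (final vowel raising): /e/ is a mid vowel in word-final position, so it raises to [i]. /wambonaitaane/ → wambonaitaani.

wambonaitaani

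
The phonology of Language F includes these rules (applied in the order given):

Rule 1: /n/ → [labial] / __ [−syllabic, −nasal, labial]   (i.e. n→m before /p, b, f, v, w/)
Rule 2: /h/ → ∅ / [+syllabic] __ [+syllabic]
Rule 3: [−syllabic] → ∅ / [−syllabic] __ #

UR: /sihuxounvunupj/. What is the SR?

siuxoumvunup

Rule 1 (nasal place assimilation): /n/ precedes the labial consonant /v/, so it assimilates in place to [m]. /sihuxounvunupj/ → sihuxoumvunupj.
Rule 2 (intervocalic h-deletion): /h/ occurs between vowels /i/ and /u/, so it deletes. /sihuxoumvunupj/ → siuxoumvunupj.
Rule 3 (final cluster simplification): /j/ is the second consonant of a word-final cluster /pj/, so it deletes. /siuxoumvunupj/ → siuxoumvunup.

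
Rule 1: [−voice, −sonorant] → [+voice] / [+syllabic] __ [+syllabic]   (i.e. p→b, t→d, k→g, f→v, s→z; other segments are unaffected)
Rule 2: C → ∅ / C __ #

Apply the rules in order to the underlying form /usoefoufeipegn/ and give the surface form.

uzoevouveibeg

Rule 1 (intervocalic voicing): /s/ is a voiceless obstruent between vowels /u/ and /o/, so it voices to [z]. /f/ is a voiceless obstruent between vowels /e/ and /o/, so it voices to [v]. /f/ is a voiceless obstruent between vowels /u/ and /e/, so it voices to [v]. /p/ is a voiceless obstruent between vowels /i/ and /e/, so it voices to [b]. /usoefoufeipegn/ → uzoevouveibegn.
Rule 2 (final cluster simplification): /n/ is the second consonant of a word-final cluster /gn/, so it deletes. /uzoevouveibegn/ → uzoevouveibeg.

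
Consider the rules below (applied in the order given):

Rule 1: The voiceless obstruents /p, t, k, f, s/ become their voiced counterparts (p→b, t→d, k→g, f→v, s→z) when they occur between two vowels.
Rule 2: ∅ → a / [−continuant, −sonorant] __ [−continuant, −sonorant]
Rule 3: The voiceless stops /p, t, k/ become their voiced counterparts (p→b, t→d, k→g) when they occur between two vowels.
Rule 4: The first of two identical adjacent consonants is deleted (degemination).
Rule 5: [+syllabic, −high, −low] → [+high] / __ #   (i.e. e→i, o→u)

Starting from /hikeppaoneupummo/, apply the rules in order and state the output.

Rule 1 (intervocalic voicing): /k/ is a voiceless obstruent between vowels /i/ and /e/, so it voices to [g]. /p/ is a voiceless obstruent between vowels /u/ and /u/, so it voices to [b]. /hikeppaoneupummo/ → higeppaoneubummo.
Rule 2 (stop-cluster a-epenthesis): /p/ and /p/ form a stop–stop cluster, so [a] is inserted between them. /higeppaoneubummo/ → higepapaoneubummo.
Rule 3 (intervocalic voicing): /p/ is a voiceless stop between vowels /e/ and /a/, so it voices to [b]. /p/ is a voiceless stop between vowels /a/ and /a/, so it voices to [b]. /higepapaoneubummo/ → higebabaoneubummo.
Rule 4 (degemination): /mm/ is a geminate; the first /m/ deletes. /higebabaoneubummo/ → higebabaoneubumo.
Rule 5 (final vowel raising): /o/ is a mid vowel in word-final position, so it raises to [u]. /higebabaoneubumo/ → higebabaoneubumu.

higebabaoneubumu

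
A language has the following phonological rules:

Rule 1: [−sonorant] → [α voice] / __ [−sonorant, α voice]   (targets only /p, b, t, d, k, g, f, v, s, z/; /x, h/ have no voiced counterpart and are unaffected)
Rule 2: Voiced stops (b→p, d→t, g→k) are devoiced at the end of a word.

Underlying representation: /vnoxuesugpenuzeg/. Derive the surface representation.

vnoxuesukpenuzek

Rule 1 (regressive voicing assimilation): /g/ precedes the voiceless obstruent /p/, so it devoices to [k] by assimilation. /vnoxuesugpenuzeg/ → vnoxuesukpenuzeg.
Rule 2 (final devoicing): /g/ is a voiced stop in word-final position, so it devoices to [k]. /vnoxuesukpenuzeg/ → vnoxuesukpenuzek.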